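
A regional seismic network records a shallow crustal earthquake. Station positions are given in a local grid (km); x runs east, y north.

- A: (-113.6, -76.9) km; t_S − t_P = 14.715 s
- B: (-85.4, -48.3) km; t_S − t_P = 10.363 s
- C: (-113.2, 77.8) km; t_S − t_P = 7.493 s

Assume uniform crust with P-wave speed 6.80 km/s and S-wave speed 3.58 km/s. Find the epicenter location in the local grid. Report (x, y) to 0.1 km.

x ≈ -82.8 km, y ≈ 30.0 km

Distance from S−P lag: d = Δt · v_P v_S / (v_P − v_S) = Δt · (6.80·3.58)/(6.80−3.58) ≈ 7.5602·Δt.
So d_A = 111.25, d_B = 78.35, d_C = 56.65 km.
Circle about each station: (x + 113.6)² + (y + 76.9)² = 111.25²; (x + 85.4)² + (y + 48.3)² = 78.35²; (x + 113.2)² + (y − 77.8)² = 56.65².
Subtracting pairs of circle equations eliminates x²+y² and gives linear equations (the radical axes):
56.4 x + 57.2 y = -2954.68
0.8 x + 309.4 y = 9215.85
Solving the 2×2 system: x ≈ -82.8, y ≈ 30.0 km.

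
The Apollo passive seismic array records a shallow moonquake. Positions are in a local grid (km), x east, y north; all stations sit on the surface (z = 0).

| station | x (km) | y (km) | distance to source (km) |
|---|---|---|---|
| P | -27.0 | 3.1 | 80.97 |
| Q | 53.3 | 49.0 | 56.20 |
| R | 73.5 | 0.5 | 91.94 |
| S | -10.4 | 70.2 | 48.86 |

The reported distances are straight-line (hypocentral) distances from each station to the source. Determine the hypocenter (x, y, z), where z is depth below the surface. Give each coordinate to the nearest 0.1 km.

x ≈ 15.3 km, y ≈ 59.3 km, depth ≈ 40.1 km

Each station gives a sphere (x−x_i)² + (y−y_i)² + z² = d_i² (stations at z=0).
Subtracting the P sphere from Q and R: z² cancels, leaving linear equations in x and y:
160.6 x + 91.8 y = 7900.98
201.0 x − 5.2 y = 2767.07
Solving: x ≈ 15.301, y ≈ 59.300 km (keep extra digits for the depth step; rounded: 15.3, 59.3).
Then from the P sphere: z² = 80.97² − (x + 27.0)² − (y − 3.1)² with x = 15.301, y = 59.300, so z ≈ 40.104 ≈ 40.1 km.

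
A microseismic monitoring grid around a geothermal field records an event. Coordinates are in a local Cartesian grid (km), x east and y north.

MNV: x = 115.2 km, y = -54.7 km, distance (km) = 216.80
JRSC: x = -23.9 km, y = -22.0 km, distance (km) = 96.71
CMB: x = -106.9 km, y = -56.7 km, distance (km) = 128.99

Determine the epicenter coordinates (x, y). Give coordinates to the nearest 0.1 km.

Circle about each station: (x − 115.2)² + (y + 54.7)² = 216.80²; (x + 23.9)² + (y + 22.0)² = 96.71²; (x + 106.9)² + (y + 56.7)² = 128.99².
Subtracting the MNV equation from the JRSC and CMB equations removes the quadratic terms:
-278.2 x + 65.4 y = 22441.50
-444.2 x − 4.0 y = 28743.19
Solving the 2×2 system: x ≈ -65.3, y ≈ 65.4 km.

(-65.3, 65.4)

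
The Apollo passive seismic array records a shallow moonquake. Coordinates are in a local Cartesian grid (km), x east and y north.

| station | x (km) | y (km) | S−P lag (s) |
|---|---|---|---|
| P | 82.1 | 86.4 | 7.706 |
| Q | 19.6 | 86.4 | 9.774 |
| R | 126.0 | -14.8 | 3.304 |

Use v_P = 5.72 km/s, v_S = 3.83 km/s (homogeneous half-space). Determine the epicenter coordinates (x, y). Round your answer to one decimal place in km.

Distance from S−P lag: d = Δt · v_P v_S / (v_P − v_S) = Δt · (5.72·3.83)/(5.72−3.83) ≈ 11.5913·Δt.
So d_P = 89.32, d_Q = 113.29, d_R = 38.30 km.
Circle about each station: (x − 82.1)² + (y − 86.4)² = 89.32²; (x − 19.6)² + (y − 86.4)² = 113.29²; (x − 126.0)² + (y + 14.8)² = 38.30².
Subtracting the P equation from the Q and R equations removes the quadratic terms:
-125.0 x + 0.0 y = -11212.81
87.8 x − 202.4 y = 8400.84
Solving the 2×2 system: x ≈ 89.7, y ≈ -2.6 km.

(89.7, -2.6)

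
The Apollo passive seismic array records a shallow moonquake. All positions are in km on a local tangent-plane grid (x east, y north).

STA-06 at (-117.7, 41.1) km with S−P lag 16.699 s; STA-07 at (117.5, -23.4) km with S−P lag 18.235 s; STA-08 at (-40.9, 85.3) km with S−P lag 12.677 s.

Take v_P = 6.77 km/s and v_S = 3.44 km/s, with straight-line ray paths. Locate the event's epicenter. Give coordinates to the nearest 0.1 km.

-7.2 km east, 3.3 km north

Distance from S−P lag: d = Δt · v_P v_S / (v_P − v_S) = Δt · (6.77·3.44)/(6.77−3.44) ≈ 6.9936·Δt.
So d_STA-06 = 116.79, d_STA-07 = 127.53, d_STA-08 = 88.66 km.
Circle about each station: (x + 117.7)² + (y − 41.1)² = 116.79²; (x − 117.5)² + (y + 23.4)² = 127.53²; (x + 40.9)² + (y − 85.3)² = 88.66².
Subtracting pairs of circle equations eliminates x²+y² and gives linear equations (the radical axes):
470.4 x − 129.0 y = -3812.69
153.6 x + 88.4 y = -814.29
Solving the 2×2 system: x ≈ -7.2, y ≈ 3.3 km.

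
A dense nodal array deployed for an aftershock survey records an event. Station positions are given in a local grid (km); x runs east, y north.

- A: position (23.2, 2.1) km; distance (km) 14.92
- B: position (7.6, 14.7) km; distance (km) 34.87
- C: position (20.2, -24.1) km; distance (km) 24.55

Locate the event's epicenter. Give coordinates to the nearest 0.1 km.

Circle about each station: (x − 23.2)² + (y − 2.1)² = 14.92²; (x − 7.6)² + (y − 14.7)² = 34.87²; (x − 20.2)² + (y + 24.1)² = 24.55².
Subtracting the A equation from the B and C equations removes the quadratic terms:
-31.2 x + 25.2 y = -1262.11
-6.0 x − 52.4 y = 66.10
Solving the 2×2 system: x ≈ 36.1, y ≈ -5.4 km.
Check against A (with the unrounded x, y): √((x − 23.2)²+(y − 2.1)²) = 14.91 ≈ 14.92 km. ✓

(36.1, -5.4)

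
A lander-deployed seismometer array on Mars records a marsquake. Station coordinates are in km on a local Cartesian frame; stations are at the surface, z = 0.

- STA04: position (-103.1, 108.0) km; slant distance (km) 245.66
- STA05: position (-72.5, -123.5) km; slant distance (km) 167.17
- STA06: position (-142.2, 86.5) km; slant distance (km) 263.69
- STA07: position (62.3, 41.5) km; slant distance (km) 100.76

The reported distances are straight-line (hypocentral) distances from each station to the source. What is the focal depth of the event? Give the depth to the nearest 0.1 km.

Each station gives a sphere (x−x_i)² + (y−y_i)² + z² = d_i² (stations at z=0).
Subtracting the STA04 sphere from STA05 and STA06: z² cancels, leaving linear equations in x and y:
61.2 x − 463.0 y = 30617.92
-78.2 x − 43.0 y = -3774.10
Solving: x ≈ 78.891, y ≈ -55.702 km (keep extra digits for the depth step; rounded: 78.9, -55.7).
Then from the STA04 sphere: z² = 245.66² − (x + 103.1)² − (y − 108.0)² with x = 78.891, y = -55.702, so z ≈ 20.731 ≈ 20.7 km.

z ≈ 20.7 km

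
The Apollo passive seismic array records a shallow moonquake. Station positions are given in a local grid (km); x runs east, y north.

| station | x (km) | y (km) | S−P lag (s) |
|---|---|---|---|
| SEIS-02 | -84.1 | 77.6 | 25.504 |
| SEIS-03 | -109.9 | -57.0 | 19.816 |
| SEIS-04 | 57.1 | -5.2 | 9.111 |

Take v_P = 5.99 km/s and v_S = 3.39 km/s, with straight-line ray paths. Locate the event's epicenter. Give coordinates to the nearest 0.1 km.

Distance from S−P lag: d = Δt · v_P v_S / (v_P − v_S) = Δt · (5.99·3.39)/(5.99−3.39) ≈ 7.8100·Δt.
So d_SEIS-02 = 199.19, d_SEIS-03 = 154.76, d_SEIS-04 = 71.16 km.
Circle about each station: (x + 84.1)² + (y − 77.6)² = 199.19²; (x + 109.9)² + (y + 57.0)² = 154.76²; (x − 57.1)² + (y + 5.2)² = 71.16².
Subtracting pairs of circle equations eliminates x²+y² and gives linear equations (the radical axes):
-51.6 x − 269.2 y = 17958.44
282.4 x − 165.6 y = 24805.79
Solving the 2×2 system: x ≈ 43.8, y ≈ -75.1 km.

(43.8, -75.1)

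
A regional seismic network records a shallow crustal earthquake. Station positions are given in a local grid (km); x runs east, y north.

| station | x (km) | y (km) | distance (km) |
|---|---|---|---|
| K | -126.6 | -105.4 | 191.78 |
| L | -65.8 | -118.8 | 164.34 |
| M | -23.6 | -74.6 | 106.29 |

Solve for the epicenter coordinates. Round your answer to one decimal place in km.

14.3 km east, 24.7 km north

Circle about each station: (x + 126.6)² + (y + 105.4)² = 191.78²; (x + 65.8)² + (y + 118.8)² = 164.34²; (x + 23.6)² + (y + 74.6)² = 106.29².
Subtracting the K equation from the L and M equations removes the quadratic terms:
121.6 x − 26.8 y = 1078.29
206.0 x + 61.6 y = 4467.40
Solving the 2×2 system: x ≈ 14.3, y ≈ 24.7 km.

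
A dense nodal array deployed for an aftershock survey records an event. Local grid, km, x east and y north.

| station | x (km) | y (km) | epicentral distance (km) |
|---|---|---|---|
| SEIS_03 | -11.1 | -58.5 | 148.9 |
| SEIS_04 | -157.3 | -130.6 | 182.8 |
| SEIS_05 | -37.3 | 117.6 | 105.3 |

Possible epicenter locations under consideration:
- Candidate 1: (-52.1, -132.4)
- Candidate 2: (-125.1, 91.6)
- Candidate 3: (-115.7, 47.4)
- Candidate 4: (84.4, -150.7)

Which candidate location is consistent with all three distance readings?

For each candidate, compare |candidate − station| to the reported distance:
Candidate 1: residuals SEIS_03 64.4, SEIS_04 77.6, SEIS_05 145.1 → max 145.1 km
Candidate 2: residuals SEIS_03 39.6, SEIS_04 41.7, SEIS_05 13.7 → max 41.7 km
Candidate 3: residuals SEIS_03 0.1, SEIS_04 0.0, SEIS_05 0.1 → max 0.1 km
Candidate 4: residuals SEIS_03 16.2, SEIS_04 59.7, SEIS_05 189.3 → max 189.3 km
Only Candidate 3 has all residuals ≈ 0.

Candidate 3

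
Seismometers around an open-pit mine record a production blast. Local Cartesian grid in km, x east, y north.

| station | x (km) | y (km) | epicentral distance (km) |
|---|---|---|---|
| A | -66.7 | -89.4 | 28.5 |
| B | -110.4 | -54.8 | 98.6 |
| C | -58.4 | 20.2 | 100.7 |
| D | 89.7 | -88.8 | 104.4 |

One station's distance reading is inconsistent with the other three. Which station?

A

Solve using three stations at a time. Using B, C, D (subtract circle equations pairwise → linear system) gives (x, y) ≈ (-12.9, -69.6).
Distances from that point to each station vs reported:
  A: calculated 57.3 vs reported 28.5 → residual 28.8 km
  B: calculated 98.6 vs reported 98.6 → residual 0.0 km
  C: calculated 100.7 vs reported 100.7 → residual 0.0 km
  D: calculated 104.4 vs reported 104.4 → residual 0.0 km
B, C, D are mutually consistent (residuals ≈ 0); A is off by 28.8 km.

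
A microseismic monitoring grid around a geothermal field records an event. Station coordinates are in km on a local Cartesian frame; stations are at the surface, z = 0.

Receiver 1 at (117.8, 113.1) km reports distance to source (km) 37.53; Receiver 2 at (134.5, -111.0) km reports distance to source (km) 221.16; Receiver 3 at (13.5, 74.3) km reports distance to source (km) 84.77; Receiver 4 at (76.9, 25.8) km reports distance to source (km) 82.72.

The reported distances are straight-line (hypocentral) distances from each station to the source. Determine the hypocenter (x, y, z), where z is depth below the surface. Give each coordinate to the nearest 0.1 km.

(89.4, 104.3, 22.9)

Each station gives a sphere (x−x_i)² + (y−y_i)² + z² = d_i² (stations at z=0).
Subtracting the Receiver 1 sphere from Receiver 2 and Receiver 3: z² cancels, leaving linear equations in x and y:
33.4 x − 448.2 y = -43760.44
-208.6 x − 77.6 y = -26743.16
Solving: x ≈ 89.404, y ≈ 104.298 km (keep extra digits for the depth step; rounded: 89.4, 104.3).
Then from the Receiver 1 sphere: z² = 37.53² − (x − 117.8)² − (y − 113.1)² with x = 89.404, y = 104.298, so z ≈ 22.906 ≈ 22.9 km.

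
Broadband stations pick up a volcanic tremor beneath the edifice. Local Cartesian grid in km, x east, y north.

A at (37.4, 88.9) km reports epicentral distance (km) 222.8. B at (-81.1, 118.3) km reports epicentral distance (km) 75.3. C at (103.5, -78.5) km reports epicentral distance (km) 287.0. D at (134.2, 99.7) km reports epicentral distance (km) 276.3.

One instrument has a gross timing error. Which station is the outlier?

Solve using three stations at a time. Using B, C, D (subtract circle equations pairwise → linear system) gives (x, y) ≈ (-140.7, 72.2).
Distances from that point to each station vs reported:
  A: calculated 178.9 vs reported 222.8 → residual 43.9 km
  B: calculated 75.4 vs reported 75.3 → residual 0.1 km
  C: calculated 287.0 vs reported 287.0 → residual 0.0 km
  D: calculated 276.3 vs reported 276.3 → residual 0.0 km
B, C, D are mutually consistent (residuals ≈ 0); A is off by 43.9 km.

A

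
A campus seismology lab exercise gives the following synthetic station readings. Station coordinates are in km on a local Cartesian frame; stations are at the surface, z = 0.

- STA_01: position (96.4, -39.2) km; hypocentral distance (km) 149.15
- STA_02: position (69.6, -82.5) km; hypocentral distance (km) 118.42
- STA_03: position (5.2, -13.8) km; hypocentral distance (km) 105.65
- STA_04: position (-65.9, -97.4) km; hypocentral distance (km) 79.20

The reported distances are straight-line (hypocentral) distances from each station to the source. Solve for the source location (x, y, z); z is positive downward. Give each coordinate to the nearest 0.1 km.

(-27.0, -87.7, 68.3)

Each station gives a sphere (x−x_i)² + (y−y_i)² + z² = d_i² (stations at z=0).
Subtracting the STA_01 sphere from STA_02 and STA_03: z² cancels, leaving linear equations in x and y:
-53.6 x − 86.6 y = 9043.24
-182.4 x + 50.8 y = 471.68
Solving: x ≈ -27.013, y ≈ -87.706 km (keep extra digits for the depth step; rounded: -27.0, -87.7).
Then from the STA_01 sphere: z² = 149.15² − (x − 96.4)² − (y + 39.2)² with x = -27.013, y = -87.706, so z ≈ 68.280 ≈ 68.3 km.
Check against STA_04 (with the unrounded solution): distance 79.17 ≈ 79.20 km. ✓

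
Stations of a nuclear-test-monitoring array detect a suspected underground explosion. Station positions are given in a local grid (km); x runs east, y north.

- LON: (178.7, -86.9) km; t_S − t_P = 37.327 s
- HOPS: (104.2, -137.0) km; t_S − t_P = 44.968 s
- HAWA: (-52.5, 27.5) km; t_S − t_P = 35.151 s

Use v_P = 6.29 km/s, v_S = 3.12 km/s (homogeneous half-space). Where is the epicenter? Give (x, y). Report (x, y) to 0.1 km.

133.9 km east, 139.8 km north

Distance from S−P lag: d = Δt · v_P v_S / (v_P − v_S) = Δt · (6.29·3.12)/(6.29−3.12) ≈ 6.1908·Δt.
So d_LON = 231.08, d_HOPS = 278.39, d_HAWA = 217.61 km.
Circle about each station: (x − 178.7)² + (y + 86.9)² = 231.08²; (x − 104.2)² + (y + 137.0)² = 278.39²; (x + 52.5)² + (y − 27.5)² = 217.61².
Subtracting the LON equation from the HOPS and HAWA equations removes the quadratic terms:
-149.0 x − 100.2 y = -33961.69
-462.4 x + 228.8 y = -29928.95
Solving the 2×2 system: x ≈ 133.9, y ≈ 139.8 km.
Check against LON (with the unrounded x, y): √((x − 178.7)²+(y + 86.9)²) = 231.10 ≈ 231.08 km. ✓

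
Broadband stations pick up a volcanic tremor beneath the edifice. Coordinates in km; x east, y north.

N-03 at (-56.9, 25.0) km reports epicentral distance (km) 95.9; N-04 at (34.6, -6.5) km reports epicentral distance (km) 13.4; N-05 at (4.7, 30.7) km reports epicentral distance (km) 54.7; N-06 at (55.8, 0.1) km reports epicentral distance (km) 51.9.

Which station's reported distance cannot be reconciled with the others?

Solve using three stations at a time. Using N-03, N-04, N-05 (subtract circle equations pairwise → linear system) gives (x, y) ≈ (28.6, -18.5).
Distances from that point to each station vs reported:
  N-03: calculated 95.9 vs reported 95.9 → residual 0.0 km
  N-04: calculated 13.5 vs reported 13.4 → residual 0.1 km
  N-05: calculated 54.7 vs reported 54.7 → residual 0.0 km
  N-06: calculated 33.0 vs reported 51.9 → residual 18.9 km
N-03, N-04, N-05 are mutually consistent (residuals ≈ 0); N-06 is off by 18.9 km.

N-06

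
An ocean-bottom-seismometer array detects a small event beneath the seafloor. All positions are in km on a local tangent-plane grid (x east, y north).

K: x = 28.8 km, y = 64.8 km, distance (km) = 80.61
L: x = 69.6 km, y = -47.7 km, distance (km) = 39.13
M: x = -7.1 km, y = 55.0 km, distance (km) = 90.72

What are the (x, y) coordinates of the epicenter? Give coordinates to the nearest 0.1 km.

Circle about each station: (x − 28.8)² + (y − 64.8)² = 80.61²; (x − 69.6)² + (y + 47.7)² = 39.13²; (x + 7.1)² + (y − 55.0)² = 90.72².
Subtracting pairs of circle equations eliminates x²+y² and gives linear equations (the radical axes):
81.6 x − 225.0 y = 7057.79
-71.8 x − 19.6 y = -3685.22
Solving the 2×2 system: x ≈ 54.5, y ≈ -11.6 km.
Check against K (with the unrounded x, y): √((x − 28.8)²+(y − 64.8)²) = 80.61 ≈ 80.61 km. ✓

x ≈ 54.5 km, y ≈ -11.6 km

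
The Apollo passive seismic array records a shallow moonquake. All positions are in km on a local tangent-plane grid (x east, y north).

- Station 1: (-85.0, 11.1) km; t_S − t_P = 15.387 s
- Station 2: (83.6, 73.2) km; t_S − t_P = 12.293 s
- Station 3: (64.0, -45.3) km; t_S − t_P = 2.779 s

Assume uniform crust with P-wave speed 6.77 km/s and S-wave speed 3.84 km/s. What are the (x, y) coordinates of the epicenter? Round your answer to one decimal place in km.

(45.5, -29.0)

Distance from S−P lag: d = Δt · v_P v_S / (v_P − v_S) = Δt · (6.77·3.84)/(6.77−3.84) ≈ 8.8726·Δt.
So d_Station 1 = 136.52, d_Station 2 = 109.07, d_Station 3 = 24.66 km.
Circle about each station: (x + 85.0)² + (y − 11.1)² = 136.52²; (x − 83.6)² + (y − 73.2)² = 109.07²; (x − 64.0)² + (y + 45.3)² = 24.66².
Subtracting pairs of circle equations eliminates x²+y² and gives linear equations (the radical axes):
337.2 x + 124.2 y = 11740.44
298.0 x − 112.8 y = 16829.47
Solving the 2×2 system: x ≈ 45.5, y ≈ -29.0 km.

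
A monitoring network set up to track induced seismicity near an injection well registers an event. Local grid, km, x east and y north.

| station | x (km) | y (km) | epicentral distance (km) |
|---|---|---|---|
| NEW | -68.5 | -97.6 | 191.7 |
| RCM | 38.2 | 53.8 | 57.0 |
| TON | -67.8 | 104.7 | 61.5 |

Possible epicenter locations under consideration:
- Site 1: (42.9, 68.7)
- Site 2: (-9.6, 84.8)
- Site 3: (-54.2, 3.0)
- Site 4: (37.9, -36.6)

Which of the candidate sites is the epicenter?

For each candidate, compare |candidate − station| to the reported distance:
Site 1: residuals NEW 8.5, RCM 41.4, TON 54.9 → max 54.9 km
Site 2: residuals NEW 0.0, RCM 0.0, TON 0.0 → max 0.0 km
Site 3: residuals NEW 90.1, RCM 48.4, TON 41.1 → max 90.1 km
Site 4: residuals NEW 69.1, RCM 33.4, TON 115.0 → max 115.0 km
Only Site 2 has all residuals ≈ 0.

Site 2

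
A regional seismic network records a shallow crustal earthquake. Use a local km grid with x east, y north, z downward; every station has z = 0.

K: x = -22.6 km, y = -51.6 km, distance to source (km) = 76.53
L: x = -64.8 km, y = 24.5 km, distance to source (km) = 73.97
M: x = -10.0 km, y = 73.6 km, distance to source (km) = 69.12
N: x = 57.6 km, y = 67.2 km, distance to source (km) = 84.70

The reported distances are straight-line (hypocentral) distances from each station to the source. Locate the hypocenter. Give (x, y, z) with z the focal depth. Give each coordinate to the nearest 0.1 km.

x ≈ 0.7 km, y ≈ 13.6 km, depth ≈ 32.6 km

Each station gives a sphere (x−x_i)² + (y−y_i)² + z² = d_i² (stations at z=0).
Subtracting the K sphere from L and M: z² cancels, leaving linear equations in x and y:
-84.4 x + 152.2 y = 2011.25
25.2 x + 250.4 y = 3422.91
Solving: x ≈ 0.695, y ≈ 13.600 km (keep extra digits for the depth step; rounded: 0.7, 13.6).
Then from the K sphere: z² = 76.53² − (x + 22.6)² − (y + 51.6)² with x = 0.695, y = 13.600, so z ≈ 32.606 ≈ 32.6 km.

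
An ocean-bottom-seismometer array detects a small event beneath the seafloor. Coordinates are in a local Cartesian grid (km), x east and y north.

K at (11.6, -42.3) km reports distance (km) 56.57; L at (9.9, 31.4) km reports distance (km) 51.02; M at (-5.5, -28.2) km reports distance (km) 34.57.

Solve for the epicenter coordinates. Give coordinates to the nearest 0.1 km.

x ≈ -28.4 km, y ≈ -2.3 km

Circle about each station: (x − 11.6)² + (y + 42.3)² = 56.57²; (x − 9.9)² + (y − 31.4)² = 51.02²; (x + 5.5)² + (y + 28.2)² = 34.57².
Subtracting the K equation from the L and M equations removes the quadratic terms:
-3.4 x + 147.4 y = -242.76
-34.2 x + 28.2 y = 906.72
Solving the 2×2 system: x ≈ -28.4, y ≈ -2.3 km.
Check against K (with the unrounded x, y): √((x − 11.6)²+(y + 42.3)²) = 56.57 ≈ 56.57 km. ✓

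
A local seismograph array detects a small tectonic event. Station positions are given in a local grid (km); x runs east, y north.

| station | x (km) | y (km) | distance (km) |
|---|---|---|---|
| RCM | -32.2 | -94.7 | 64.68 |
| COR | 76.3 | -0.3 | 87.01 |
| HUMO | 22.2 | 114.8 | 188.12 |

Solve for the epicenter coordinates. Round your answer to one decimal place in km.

x ≈ 28.8 km, y ≈ -73.2 km

Circle about each station: (x + 32.2)² + (y + 94.7)² = 64.68²; (x − 76.3)² + (y + 0.3)² = 87.01²; (x − 22.2)² + (y − 114.8)² = 188.12².
Subtracting the RCM equation from the COR and HUMO equations removes the quadratic terms:
217.0 x + 188.8 y = -7570.39
108.8 x + 419.0 y = -27538.68
Solving the 2×2 system: x ≈ 28.8, y ≈ -73.2 km.
Check against RCM (with the unrounded x, y): √((x + 32.2)²+(y + 94.7)²) = 64.68 ≈ 64.68 km. ✓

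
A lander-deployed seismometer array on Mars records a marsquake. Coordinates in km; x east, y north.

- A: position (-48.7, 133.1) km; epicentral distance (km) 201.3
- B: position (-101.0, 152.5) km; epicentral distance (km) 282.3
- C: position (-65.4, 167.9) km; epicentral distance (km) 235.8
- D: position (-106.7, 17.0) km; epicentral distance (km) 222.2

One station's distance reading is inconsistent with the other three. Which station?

B

Solve using three stations at a time. Using A, C, D (subtract circle equations pairwise → linear system) gives (x, y) ≈ (115.5, 16.6).
Distances from that point to each station vs reported:
  A: calculated 201.3 vs reported 201.3 → residual 0.0 km
  B: calculated 255.6 vs reported 282.3 → residual 26.7 km
  C: calculated 235.8 vs reported 235.8 → residual 0.0 km
  D: calculated 222.2 vs reported 222.2 → residual 0.0 km
A, C, D are mutually consistent (residuals ≈ 0); B is off by 26.7 km.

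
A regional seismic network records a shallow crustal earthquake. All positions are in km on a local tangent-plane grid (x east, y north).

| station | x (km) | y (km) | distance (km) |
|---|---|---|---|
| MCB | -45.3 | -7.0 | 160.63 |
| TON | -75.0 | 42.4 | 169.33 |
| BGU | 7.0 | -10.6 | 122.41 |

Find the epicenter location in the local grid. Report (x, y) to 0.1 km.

(90.3, 79.1)

Circle about each station: (x + 45.3)² + (y + 7.0)² = 160.63²; (x + 75.0)² + (y − 42.4)² = 169.33²; (x − 7.0)² + (y + 10.6)² = 122.41².
Subtracting the MCB equation from the TON and BGU equations removes the quadratic terms:
-59.4 x + 98.8 y = 2451.02
104.6 x − 7.2 y = 8878.06
Solving the 2×2 system: x ≈ 90.3, y ≈ 79.1 km.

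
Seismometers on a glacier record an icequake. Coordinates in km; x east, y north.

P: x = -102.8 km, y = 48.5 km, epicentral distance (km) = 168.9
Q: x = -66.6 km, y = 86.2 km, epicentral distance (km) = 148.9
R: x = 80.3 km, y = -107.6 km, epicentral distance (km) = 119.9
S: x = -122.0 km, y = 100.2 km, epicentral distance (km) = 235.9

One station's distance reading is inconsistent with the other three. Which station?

S

Solve using three stations at a time. Using P, Q, R (subtract circle equations pairwise → linear system) gives (x, y) ≈ (61.9, 10.9).
Distances from that point to each station vs reported:
  P: calculated 168.9 vs reported 168.9 → residual 0.0 km
  Q: calculated 148.9 vs reported 148.9 → residual 0.0 km
  R: calculated 119.9 vs reported 119.9 → residual 0.0 km
  S: calculated 204.4 vs reported 235.9 → residual 31.5 km
P, Q, R are mutually consistent (residuals ≈ 0); S is off by 31.5 km.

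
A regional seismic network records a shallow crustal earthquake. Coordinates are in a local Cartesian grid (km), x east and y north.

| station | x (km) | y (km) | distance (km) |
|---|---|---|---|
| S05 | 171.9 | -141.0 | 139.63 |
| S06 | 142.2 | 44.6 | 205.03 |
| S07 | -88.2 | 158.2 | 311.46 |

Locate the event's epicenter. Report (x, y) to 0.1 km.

32.8 km east, -128.8 km north

Circle about each station: (x − 171.9)² + (y + 141.0)² = 139.63²; (x − 142.2)² + (y − 44.6)² = 205.03²; (x + 88.2)² + (y − 158.2)² = 311.46².
Subtracting the S05 equation from the S06 and S07 equations removes the quadratic terms:
-59.4 x + 371.2 y = -49761.37
-520.2 x + 598.4 y = -94134.92
Solving the 2×2 system: x ≈ 32.8, y ≈ -128.8 km.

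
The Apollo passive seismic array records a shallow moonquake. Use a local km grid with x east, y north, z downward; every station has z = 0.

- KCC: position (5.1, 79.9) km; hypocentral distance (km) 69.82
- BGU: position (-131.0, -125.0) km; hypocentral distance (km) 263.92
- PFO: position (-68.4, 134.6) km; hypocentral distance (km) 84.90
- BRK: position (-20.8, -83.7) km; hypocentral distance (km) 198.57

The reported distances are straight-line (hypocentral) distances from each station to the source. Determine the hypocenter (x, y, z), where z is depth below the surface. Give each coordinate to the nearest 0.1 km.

x ≈ -17.3 km, y ≈ 105.2 km, depth ≈ 61.1 km

Each station gives a sphere (x−x_i)² + (y−y_i)² + z² = d_i² (stations at z=0).
Subtracting the KCC sphere from BGU and PFO: z² cancels, leaving linear equations in x and y:
-272.2 x − 409.8 y = -38402.95
-147.0 x + 109.4 y = 14052.52
Solving: x ≈ -17.301, y ≈ 105.203 km (keep extra digits for the depth step; rounded: -17.3, 105.2).
Then from the KCC sphere: z² = 69.82² − (x − 5.1)² − (y − 79.9)² with x = -17.301, y = 105.203, so z ≈ 61.097 ≈ 61.1 km.
Check against BRK (with the unrounded solution): distance 198.57 ≈ 198.57 km. ✓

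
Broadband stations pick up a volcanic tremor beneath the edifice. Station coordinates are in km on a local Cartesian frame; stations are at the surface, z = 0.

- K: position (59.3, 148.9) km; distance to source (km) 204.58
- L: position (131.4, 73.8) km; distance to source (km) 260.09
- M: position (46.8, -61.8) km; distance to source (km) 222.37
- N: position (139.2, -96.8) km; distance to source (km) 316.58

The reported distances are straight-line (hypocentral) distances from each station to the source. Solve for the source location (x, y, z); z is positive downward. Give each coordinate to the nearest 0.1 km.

x ≈ -124.4 km, y ≈ 72.1 km, depth ≈ 47.0 km

Each station gives a sphere (x−x_i)² + (y−y_i)² + z² = d_i² (stations at z=0).
Subtracting the K sphere from L and M: z² cancels, leaving linear equations in x and y:
144.2 x − 150.2 y = -28769.13
-25.0 x − 421.4 y = -27273.66
Solving: x ≈ -124.406, y ≈ 72.102 km (keep extra digits for the depth step; rounded: -124.4, 72.1).
Then from the K sphere: z² = 204.58² − (x − 59.3)² − (y − 148.9)² with x = -124.406, y = 72.102, so z ≈ 46.980 ≈ 47.0 km.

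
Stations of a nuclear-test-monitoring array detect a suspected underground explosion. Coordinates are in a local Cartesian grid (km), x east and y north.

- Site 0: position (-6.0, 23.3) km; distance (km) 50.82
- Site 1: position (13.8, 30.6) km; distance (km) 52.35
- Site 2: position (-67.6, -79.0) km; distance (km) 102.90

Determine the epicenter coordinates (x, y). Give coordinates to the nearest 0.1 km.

Circle about each station: (x + 6.0)² + (y − 23.3)² = 50.82²; (x − 13.8)² + (y − 30.6)² = 52.35²; (x + 67.6)² + (y + 79.0)² = 102.90².
Subtracting the Site 0 equation from the Site 1 and Site 2 equations removes the quadratic terms:
39.6 x + 14.6 y = 390.06
-123.2 x − 204.6 y = 2226.13
Solving the 2×2 system: x ≈ 17.8, y ≈ -21.6 km.

(17.8, -21.6)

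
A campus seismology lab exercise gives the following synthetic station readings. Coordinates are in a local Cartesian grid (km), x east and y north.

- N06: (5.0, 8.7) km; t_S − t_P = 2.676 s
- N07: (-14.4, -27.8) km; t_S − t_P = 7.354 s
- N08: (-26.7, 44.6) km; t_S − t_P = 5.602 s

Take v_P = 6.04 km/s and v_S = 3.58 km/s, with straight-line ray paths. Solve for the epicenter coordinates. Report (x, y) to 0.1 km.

19.4 km east, 27.3 km north

Distance from S−P lag: d = Δt · v_P v_S / (v_P − v_S) = Δt · (6.04·3.58)/(6.04−3.58) ≈ 8.7899·Δt.
So d_N06 = 23.52, d_N07 = 64.64, d_N08 = 49.24 km.
Circle about each station: (x − 5.0)² + (y − 8.7)² = 23.52²; (x + 14.4)² + (y + 27.8)² = 64.64²; (x + 26.7)² + (y − 44.6)² = 49.24².
Subtracting the N06 equation from the N07 and N08 equations removes the quadratic terms:
-38.8 x − 73.0 y = -2745.63
-63.4 x + 71.8 y = 729.97
Solving the 2×2 system: x ≈ 19.4, y ≈ 27.3 km.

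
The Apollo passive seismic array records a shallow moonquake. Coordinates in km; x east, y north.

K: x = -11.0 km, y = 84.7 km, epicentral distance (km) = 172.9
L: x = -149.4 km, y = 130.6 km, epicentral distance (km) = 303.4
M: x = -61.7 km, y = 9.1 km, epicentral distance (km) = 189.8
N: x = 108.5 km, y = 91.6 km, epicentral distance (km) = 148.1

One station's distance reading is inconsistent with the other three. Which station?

Solve using three stations at a time. Using K, L, N (subtract circle equations pairwise → linear system) gives (x, y) ≈ (90.3, -55.2).
Distances from that point to each station vs reported:
  K: calculated 172.8 vs reported 172.9 → residual 0.1 km
  L: calculated 303.3 vs reported 303.4 → residual 0.1 km
  M: calculated 165.1 vs reported 189.8 → residual 24.7 km
  N: calculated 147.9 vs reported 148.1 → residual 0.2 km
K, L, N are mutually consistent (residuals ≈ 0); M is off by 24.7 km.

M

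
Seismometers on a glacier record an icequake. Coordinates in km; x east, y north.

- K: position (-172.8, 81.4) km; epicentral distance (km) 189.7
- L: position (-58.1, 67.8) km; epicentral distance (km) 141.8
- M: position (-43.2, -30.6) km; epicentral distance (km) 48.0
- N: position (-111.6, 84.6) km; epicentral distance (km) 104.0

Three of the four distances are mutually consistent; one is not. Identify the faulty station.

Solve using three stations at a time. Using K, L, M (subtract circle equations pairwise → linear system) gives (x, y) ≈ (-63.8, -73.9).
Distances from that point to each station vs reported:
  K: calculated 189.7 vs reported 189.7 → residual 0.0 km
  L: calculated 141.8 vs reported 141.8 → residual 0.0 km
  M: calculated 47.9 vs reported 48.0 → residual 0.1 km
  N: calculated 165.5 vs reported 104.0 → residual 61.5 km
K, L, M are mutually consistent (residuals ≈ 0); N is off by 61.5 km.

N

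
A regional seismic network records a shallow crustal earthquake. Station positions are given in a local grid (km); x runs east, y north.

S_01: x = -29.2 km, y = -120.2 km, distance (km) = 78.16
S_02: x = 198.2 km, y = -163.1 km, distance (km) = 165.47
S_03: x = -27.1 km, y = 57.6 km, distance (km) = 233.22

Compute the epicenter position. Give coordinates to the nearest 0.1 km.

Circle about each station: (x + 29.2)² + (y + 120.2)² = 78.16²; (x − 198.2)² + (y + 163.1)² = 165.47²; (x + 27.1)² + (y − 57.6)² = 233.22².
Subtracting pairs of circle equations eliminates x²+y² and gives linear equations (the radical axes):
454.8 x − 85.8 y = 29312.83
4.2 x + 355.6 y = -59531.09
Solving the 2×2 system: x ≈ 32.8, y ≈ -167.8 km.
Check against S_01 (with the unrounded x, y): √((x + 29.2)²+(y + 120.2)²) = 78.16 ≈ 78.16 km. ✓

x ≈ 32.8 km, y ≈ -167.8 km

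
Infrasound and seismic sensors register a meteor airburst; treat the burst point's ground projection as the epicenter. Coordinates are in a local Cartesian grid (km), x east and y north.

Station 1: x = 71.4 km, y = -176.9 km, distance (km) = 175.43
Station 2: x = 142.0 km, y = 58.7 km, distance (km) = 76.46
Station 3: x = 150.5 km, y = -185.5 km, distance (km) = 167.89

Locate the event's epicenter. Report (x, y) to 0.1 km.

(145.1, -17.7)

Circle about each station: (x − 71.4)² + (y + 176.9)² = 175.43²; (x − 142.0)² + (y − 58.7)² = 76.46²; (x − 150.5)² + (y + 185.5)² = 167.89².
Subtracting the Station 1 equation from the Station 2 and Station 3 equations removes the quadratic terms:
141.2 x + 471.2 y = 12147.67
158.2 x − 17.2 y = 23257.56
Solving the 2×2 system: x ≈ 145.1, y ≈ -17.7 km.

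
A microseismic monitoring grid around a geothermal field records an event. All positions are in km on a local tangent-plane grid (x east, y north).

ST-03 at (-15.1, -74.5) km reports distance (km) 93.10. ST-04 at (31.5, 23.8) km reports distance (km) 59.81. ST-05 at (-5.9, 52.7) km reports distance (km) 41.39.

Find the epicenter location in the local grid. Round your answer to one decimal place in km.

Circle about each station: (x + 15.1)² + (y + 74.5)² = 93.10²; (x − 31.5)² + (y − 23.8)² = 59.81²; (x + 5.9)² + (y − 52.7)² = 41.39².
Subtracting the ST-03 equation from the ST-04 and ST-05 equations removes the quadratic terms:
93.2 x + 196.6 y = 870.80
18.4 x + 254.4 y = 3988.32
Solving the 2×2 system: x ≈ -28.0, y ≈ 17.7 km.

(-28.0, 17.7)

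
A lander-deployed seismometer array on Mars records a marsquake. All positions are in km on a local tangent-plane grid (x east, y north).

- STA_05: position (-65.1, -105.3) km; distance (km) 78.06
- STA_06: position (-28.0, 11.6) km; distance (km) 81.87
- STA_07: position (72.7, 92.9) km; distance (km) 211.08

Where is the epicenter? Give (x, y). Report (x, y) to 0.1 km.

Circle about each station: (x + 65.1)² + (y + 105.3)² = 78.06²; (x + 28.0)² + (y − 11.6)² = 81.87²; (x − 72.7)² + (y − 92.9)² = 211.08².
Subtracting the STA_05 equation from the STA_06 and STA_07 equations removes the quadratic terms:
74.2 x + 233.8 y = -15016.87
275.6 x + 396.4 y = -39871.80
Solving the 2×2 system: x ≈ -96.2, y ≈ -33.7 km.

(-96.2, -33.7)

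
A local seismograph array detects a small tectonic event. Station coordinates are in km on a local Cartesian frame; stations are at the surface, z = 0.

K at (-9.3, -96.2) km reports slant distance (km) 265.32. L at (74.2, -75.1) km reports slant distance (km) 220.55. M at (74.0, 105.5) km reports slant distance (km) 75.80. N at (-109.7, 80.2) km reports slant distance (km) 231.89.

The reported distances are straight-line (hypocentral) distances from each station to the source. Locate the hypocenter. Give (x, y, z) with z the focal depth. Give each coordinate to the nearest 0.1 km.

Each station gives a sphere (x−x_i)² + (y−y_i)² + z² = d_i² (stations at z=0).
Subtracting the K sphere from L and M: z² cancels, leaving linear equations in x and y:
167.0 x + 42.2 y = 23557.12
166.6 x + 403.4 y = 71914.38
Solving: x ≈ 107.200, y ≈ 133.998 km (keep extra digits for the depth step; rounded: 107.2, 134.0).
Then from the K sphere: z² = 265.32² − (x + 9.3)² − (y + 96.2)² with x = 107.200, y = 133.998, so z ≈ 61.898 ≈ 61.9 km.

(107.2, 134.0, 61.9)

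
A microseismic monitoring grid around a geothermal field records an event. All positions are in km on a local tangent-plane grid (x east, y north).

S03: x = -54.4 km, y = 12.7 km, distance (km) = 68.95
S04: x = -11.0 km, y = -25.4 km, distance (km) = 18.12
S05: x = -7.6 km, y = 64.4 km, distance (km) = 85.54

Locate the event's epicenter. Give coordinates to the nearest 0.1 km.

Circle about each station: (x + 54.4)² + (y − 12.7)² = 68.95²; (x + 11.0)² + (y + 25.4)² = 18.12²; (x + 7.6)² + (y − 64.4)² = 85.54².
Subtracting the S03 equation from the S04 and S05 equations removes the quadratic terms:
86.8 x − 76.2 y = 2071.28
93.6 x + 103.4 y = -1478.52
Solving the 2×2 system: x ≈ 6.3, y ≈ -20.0 km.
Check against S03 (with the unrounded x, y): √((x + 54.4)²+(y − 12.7)²) = 68.95 ≈ 68.95 km. ✓

6.3 km east, -20.0 km north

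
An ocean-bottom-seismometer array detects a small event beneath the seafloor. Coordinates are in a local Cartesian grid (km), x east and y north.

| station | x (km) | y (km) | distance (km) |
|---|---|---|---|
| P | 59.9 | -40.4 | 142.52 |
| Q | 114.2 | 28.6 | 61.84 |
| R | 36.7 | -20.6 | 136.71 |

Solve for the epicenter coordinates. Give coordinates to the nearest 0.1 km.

116.5 km east, 90.4 km north

Circle about each station: (x − 59.9)² + (y + 40.4)² = 142.52²; (x − 114.2)² + (y − 28.6)² = 61.84²; (x − 36.7)² + (y + 20.6)² = 136.71².
Subtracting the P equation from the Q and R equations removes the quadratic terms:
108.6 x + 138.0 y = 25127.19
-46.4 x + 39.6 y = -1826.59
Solving the 2×2 system: x ≈ 116.5, y ≈ 90.4 km.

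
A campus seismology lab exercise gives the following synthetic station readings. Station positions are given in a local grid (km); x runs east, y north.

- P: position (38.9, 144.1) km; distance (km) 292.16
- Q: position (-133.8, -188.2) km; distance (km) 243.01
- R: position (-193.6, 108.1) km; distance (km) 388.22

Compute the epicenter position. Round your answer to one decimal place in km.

104.5 km east, -140.6 km north

Circle about each station: (x − 38.9)² + (y − 144.1)² = 292.16²; (x + 133.8)² + (y + 188.2)² = 243.01²; (x + 193.6)² + (y − 108.1)² = 388.22².
Subtracting pairs of circle equations eliminates x²+y² and gives linear equations (the radical axes):
-345.4 x − 664.6 y = 57347.27
-465.0 x − 72.0 y = -38468.75
Solving the 2×2 system: x ≈ 104.5, y ≈ -140.6 km.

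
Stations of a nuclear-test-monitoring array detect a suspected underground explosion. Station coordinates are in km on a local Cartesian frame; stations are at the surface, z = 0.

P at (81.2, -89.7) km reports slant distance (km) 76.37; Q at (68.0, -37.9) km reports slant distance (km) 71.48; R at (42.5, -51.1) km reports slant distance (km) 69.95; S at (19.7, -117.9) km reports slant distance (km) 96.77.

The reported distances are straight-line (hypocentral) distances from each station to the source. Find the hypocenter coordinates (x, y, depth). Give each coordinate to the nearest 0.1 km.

x ≈ 59.4 km, y ≈ -60.7 km, depth ≈ 67.2 km

Each station gives a sphere (x−x_i)² + (y−y_i)² + z² = d_i² (stations at z=0).
Subtracting the P sphere from Q and R: z² cancels, leaving linear equations in x and y:
-26.4 x + 103.6 y = -7856.13
-77.4 x + 77.2 y = -9282.70
Solving: x ≈ 59.391, y ≈ -60.697 km (keep extra digits for the depth step; rounded: 59.4, -60.7).
Then from the P sphere: z² = 76.37² − (x − 81.2)² − (y + 89.7)² with x = 59.391, y = -60.697, so z ≈ 67.198 ≈ 67.2 km.
Check against S (with the unrounded solution): distance 96.76 ≈ 96.77 km. ✓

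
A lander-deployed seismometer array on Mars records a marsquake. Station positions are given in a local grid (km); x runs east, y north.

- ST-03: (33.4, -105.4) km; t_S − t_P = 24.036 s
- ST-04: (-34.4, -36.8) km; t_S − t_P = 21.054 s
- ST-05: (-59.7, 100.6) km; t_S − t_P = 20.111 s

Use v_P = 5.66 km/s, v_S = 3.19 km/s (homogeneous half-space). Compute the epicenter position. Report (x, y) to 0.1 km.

Distance from S−P lag: d = Δt · v_P v_S / (v_P − v_S) = Δt · (5.66·3.19)/(5.66−3.19) ≈ 7.3099·Δt.
So d_ST-03 = 175.70, d_ST-04 = 153.90, d_ST-05 = 147.01 km.
Circle about each station: (x − 33.4)² + (y + 105.4)² = 175.70²; (x + 34.4)² + (y + 36.8)² = 153.90²; (x + 59.7)² + (y − 100.6)² = 147.01².
Subtracting the ST-03 equation from the ST-04 and ST-05 equations removes the quadratic terms:
-135.6 x + 137.2 y = -2501.84
-186.2 x + 412.0 y = 10718.28
Solving the 2×2 system: x ≈ 82.5, y ≈ 63.3 km.

x ≈ 82.5 km, y ≈ 63.3 km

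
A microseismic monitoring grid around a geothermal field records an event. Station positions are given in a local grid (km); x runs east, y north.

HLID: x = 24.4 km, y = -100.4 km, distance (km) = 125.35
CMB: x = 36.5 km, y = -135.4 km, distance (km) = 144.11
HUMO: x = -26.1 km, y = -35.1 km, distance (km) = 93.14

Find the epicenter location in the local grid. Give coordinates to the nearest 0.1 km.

x ≈ -100.6 km, y ≈ -91.0 km

Circle about each station: (x − 24.4)² + (y + 100.4)² = 125.35²; (x − 36.5)² + (y + 135.4)² = 144.11²; (x + 26.1)² + (y + 35.1)² = 93.14².
Subtracting the HLID equation from the CMB and HUMO equations removes the quadratic terms:
24.2 x − 70.0 y = 3934.82
-101.0 x + 130.6 y = -1724.74
Solving the 2×2 system: x ≈ -100.6, y ≈ -91.0 km.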